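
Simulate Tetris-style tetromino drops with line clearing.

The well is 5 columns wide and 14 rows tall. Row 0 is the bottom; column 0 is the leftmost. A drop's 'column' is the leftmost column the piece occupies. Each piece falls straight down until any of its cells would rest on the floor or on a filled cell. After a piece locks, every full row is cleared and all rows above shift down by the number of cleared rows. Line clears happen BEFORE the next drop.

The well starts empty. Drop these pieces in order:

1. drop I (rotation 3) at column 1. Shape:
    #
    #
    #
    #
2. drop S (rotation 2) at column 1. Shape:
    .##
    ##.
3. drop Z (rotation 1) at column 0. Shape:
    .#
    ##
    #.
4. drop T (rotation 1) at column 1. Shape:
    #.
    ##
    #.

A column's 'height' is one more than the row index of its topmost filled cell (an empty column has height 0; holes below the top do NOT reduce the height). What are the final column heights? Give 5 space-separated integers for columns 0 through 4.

Answer: 6 10 9 6 0

Derivation:
Drop 1: I rot3 at col 1 lands with bottom-row=0; cleared 0 line(s) (total 0); column heights now [0 4 0 0 0], max=4
Drop 2: S rot2 at col 1 lands with bottom-row=4; cleared 0 line(s) (total 0); column heights now [0 5 6 6 0], max=6
Drop 3: Z rot1 at col 0 lands with bottom-row=4; cleared 0 line(s) (total 0); column heights now [6 7 6 6 0], max=7
Drop 4: T rot1 at col 1 lands with bottom-row=7; cleared 0 line(s) (total 0); column heights now [6 10 9 6 0], max=10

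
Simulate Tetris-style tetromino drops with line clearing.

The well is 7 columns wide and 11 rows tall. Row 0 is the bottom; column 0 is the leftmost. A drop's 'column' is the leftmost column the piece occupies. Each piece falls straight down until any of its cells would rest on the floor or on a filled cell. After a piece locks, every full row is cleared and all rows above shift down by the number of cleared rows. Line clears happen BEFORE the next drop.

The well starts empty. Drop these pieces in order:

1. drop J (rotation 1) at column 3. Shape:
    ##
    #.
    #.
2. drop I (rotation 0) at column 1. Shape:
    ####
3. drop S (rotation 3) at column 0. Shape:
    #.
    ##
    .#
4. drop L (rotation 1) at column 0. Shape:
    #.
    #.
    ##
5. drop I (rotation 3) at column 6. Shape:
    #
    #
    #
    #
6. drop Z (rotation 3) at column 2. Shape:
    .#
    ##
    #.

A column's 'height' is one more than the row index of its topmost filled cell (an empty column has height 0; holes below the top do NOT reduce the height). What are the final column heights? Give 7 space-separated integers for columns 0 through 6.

Answer: 10 8 6 7 4 0 4

Derivation:
Drop 1: J rot1 at col 3 lands with bottom-row=0; cleared 0 line(s) (total 0); column heights now [0 0 0 3 3 0 0], max=3
Drop 2: I rot0 at col 1 lands with bottom-row=3; cleared 0 line(s) (total 0); column heights now [0 4 4 4 4 0 0], max=4
Drop 3: S rot3 at col 0 lands with bottom-row=4; cleared 0 line(s) (total 0); column heights now [7 6 4 4 4 0 0], max=7
Drop 4: L rot1 at col 0 lands with bottom-row=7; cleared 0 line(s) (total 0); column heights now [10 8 4 4 4 0 0], max=10
Drop 5: I rot3 at col 6 lands with bottom-row=0; cleared 0 line(s) (total 0); column heights now [10 8 4 4 4 0 4], max=10
Drop 6: Z rot3 at col 2 lands with bottom-row=4; cleared 0 line(s) (total 0); column heights now [10 8 6 7 4 0 4], max=10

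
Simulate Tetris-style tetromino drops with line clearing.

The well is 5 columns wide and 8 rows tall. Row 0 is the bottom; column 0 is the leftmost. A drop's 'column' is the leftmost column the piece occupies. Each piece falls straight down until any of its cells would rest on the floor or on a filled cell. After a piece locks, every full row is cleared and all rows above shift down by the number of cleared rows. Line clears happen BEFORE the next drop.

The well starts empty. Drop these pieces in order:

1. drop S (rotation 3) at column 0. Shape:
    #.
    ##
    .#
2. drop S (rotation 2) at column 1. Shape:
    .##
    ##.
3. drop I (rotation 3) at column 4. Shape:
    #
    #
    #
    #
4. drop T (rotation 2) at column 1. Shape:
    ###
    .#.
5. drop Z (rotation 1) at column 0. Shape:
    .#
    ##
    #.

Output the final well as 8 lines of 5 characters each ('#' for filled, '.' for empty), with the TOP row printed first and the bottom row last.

Drop 1: S rot3 at col 0 lands with bottom-row=0; cleared 0 line(s) (total 0); column heights now [3 2 0 0 0], max=3
Drop 2: S rot2 at col 1 lands with bottom-row=2; cleared 0 line(s) (total 0); column heights now [3 3 4 4 0], max=4
Drop 3: I rot3 at col 4 lands with bottom-row=0; cleared 0 line(s) (total 0); column heights now [3 3 4 4 4], max=4
Drop 4: T rot2 at col 1 lands with bottom-row=4; cleared 0 line(s) (total 0); column heights now [3 6 6 6 4], max=6
Drop 5: Z rot1 at col 0 lands with bottom-row=5; cleared 0 line(s) (total 0); column heights now [7 8 6 6 4], max=8

Answer: .#...
##...
####.
..#..
..###
###.#
##..#
.#..#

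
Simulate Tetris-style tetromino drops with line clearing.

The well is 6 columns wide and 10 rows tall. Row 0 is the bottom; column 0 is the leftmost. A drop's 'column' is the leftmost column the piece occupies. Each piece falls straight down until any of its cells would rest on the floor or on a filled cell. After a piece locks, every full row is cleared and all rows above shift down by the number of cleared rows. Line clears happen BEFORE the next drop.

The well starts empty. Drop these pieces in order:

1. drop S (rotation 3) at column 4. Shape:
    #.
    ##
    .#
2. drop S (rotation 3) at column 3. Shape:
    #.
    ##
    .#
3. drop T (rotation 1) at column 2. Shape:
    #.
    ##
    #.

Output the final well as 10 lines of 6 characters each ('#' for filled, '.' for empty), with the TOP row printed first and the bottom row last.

Drop 1: S rot3 at col 4 lands with bottom-row=0; cleared 0 line(s) (total 0); column heights now [0 0 0 0 3 2], max=3
Drop 2: S rot3 at col 3 lands with bottom-row=3; cleared 0 line(s) (total 0); column heights now [0 0 0 6 5 2], max=6
Drop 3: T rot1 at col 2 lands with bottom-row=5; cleared 0 line(s) (total 0); column heights now [0 0 8 7 5 2], max=8

Answer: ......
......
..#...
..##..
..##..
...##.
....#.
....#.
....##
.....#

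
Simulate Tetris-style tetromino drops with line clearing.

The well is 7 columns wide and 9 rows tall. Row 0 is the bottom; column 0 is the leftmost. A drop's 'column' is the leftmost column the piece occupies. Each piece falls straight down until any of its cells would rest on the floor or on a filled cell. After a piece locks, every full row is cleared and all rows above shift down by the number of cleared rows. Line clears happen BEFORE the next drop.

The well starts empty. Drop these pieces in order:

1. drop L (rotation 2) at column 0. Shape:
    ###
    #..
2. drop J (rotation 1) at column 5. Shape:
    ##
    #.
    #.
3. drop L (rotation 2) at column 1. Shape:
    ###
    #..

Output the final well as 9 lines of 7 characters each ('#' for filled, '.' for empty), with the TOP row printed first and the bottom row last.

Answer: .......
.......
.......
.......
.......
.###...
.#...##
###..#.
#....#.

Derivation:
Drop 1: L rot2 at col 0 lands with bottom-row=0; cleared 0 line(s) (total 0); column heights now [2 2 2 0 0 0 0], max=2
Drop 2: J rot1 at col 5 lands with bottom-row=0; cleared 0 line(s) (total 0); column heights now [2 2 2 0 0 3 3], max=3
Drop 3: L rot2 at col 1 lands with bottom-row=2; cleared 0 line(s) (total 0); column heights now [2 4 4 4 0 3 3], max=4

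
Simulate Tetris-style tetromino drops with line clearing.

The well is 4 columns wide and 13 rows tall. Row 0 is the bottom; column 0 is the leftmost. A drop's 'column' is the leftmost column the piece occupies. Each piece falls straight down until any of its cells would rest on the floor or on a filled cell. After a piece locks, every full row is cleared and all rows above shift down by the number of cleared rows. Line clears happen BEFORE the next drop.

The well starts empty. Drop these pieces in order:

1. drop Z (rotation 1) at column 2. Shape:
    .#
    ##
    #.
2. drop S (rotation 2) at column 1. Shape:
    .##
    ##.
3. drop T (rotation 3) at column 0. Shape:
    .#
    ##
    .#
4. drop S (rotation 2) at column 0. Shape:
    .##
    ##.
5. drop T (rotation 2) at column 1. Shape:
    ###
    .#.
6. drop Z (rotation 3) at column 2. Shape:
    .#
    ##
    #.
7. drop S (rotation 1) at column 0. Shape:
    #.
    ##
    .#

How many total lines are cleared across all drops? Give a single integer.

Answer: 1

Derivation:
Drop 1: Z rot1 at col 2 lands with bottom-row=0; cleared 0 line(s) (total 0); column heights now [0 0 2 3], max=3
Drop 2: S rot2 at col 1 lands with bottom-row=2; cleared 0 line(s) (total 0); column heights now [0 3 4 4], max=4
Drop 3: T rot3 at col 0 lands with bottom-row=3; cleared 0 line(s) (total 0); column heights now [5 6 4 4], max=6
Drop 4: S rot2 at col 0 lands with bottom-row=6; cleared 0 line(s) (total 0); column heights now [7 8 8 4], max=8
Drop 5: T rot2 at col 1 lands with bottom-row=8; cleared 0 line(s) (total 0); column heights now [7 10 10 10], max=10
Drop 6: Z rot3 at col 2 lands with bottom-row=10; cleared 0 line(s) (total 0); column heights now [7 10 12 13], max=13
Drop 7: S rot1 at col 0 lands with bottom-row=10; cleared 1 line(s) (total 1); column heights now [12 11 11 12], max=12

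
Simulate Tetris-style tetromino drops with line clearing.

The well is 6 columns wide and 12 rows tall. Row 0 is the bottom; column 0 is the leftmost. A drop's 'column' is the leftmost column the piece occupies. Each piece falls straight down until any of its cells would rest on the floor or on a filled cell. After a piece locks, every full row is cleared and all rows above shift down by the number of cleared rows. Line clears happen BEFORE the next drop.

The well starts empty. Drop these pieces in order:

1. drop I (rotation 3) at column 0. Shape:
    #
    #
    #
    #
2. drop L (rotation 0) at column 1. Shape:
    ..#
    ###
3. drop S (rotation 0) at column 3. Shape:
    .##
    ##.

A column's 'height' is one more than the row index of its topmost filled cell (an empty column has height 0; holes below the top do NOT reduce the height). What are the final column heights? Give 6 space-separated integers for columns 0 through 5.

Drop 1: I rot3 at col 0 lands with bottom-row=0; cleared 0 line(s) (total 0); column heights now [4 0 0 0 0 0], max=4
Drop 2: L rot0 at col 1 lands with bottom-row=0; cleared 0 line(s) (total 0); column heights now [4 1 1 2 0 0], max=4
Drop 3: S rot0 at col 3 lands with bottom-row=2; cleared 0 line(s) (total 0); column heights now [4 1 1 3 4 4], max=4

Answer: 4 1 1 3 4 4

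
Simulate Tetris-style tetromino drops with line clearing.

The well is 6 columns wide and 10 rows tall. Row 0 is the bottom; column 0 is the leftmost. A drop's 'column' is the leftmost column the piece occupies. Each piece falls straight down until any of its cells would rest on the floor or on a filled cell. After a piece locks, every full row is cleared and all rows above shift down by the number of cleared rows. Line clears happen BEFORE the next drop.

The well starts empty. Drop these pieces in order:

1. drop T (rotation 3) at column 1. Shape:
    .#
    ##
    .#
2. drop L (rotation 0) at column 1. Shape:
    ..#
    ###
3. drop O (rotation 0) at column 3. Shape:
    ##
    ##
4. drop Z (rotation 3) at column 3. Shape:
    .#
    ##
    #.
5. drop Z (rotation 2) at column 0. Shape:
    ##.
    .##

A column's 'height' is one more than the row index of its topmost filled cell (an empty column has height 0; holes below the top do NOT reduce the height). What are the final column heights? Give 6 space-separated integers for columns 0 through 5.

Drop 1: T rot3 at col 1 lands with bottom-row=0; cleared 0 line(s) (total 0); column heights now [0 2 3 0 0 0], max=3
Drop 2: L rot0 at col 1 lands with bottom-row=3; cleared 0 line(s) (total 0); column heights now [0 4 4 5 0 0], max=5
Drop 3: O rot0 at col 3 lands with bottom-row=5; cleared 0 line(s) (total 0); column heights now [0 4 4 7 7 0], max=7
Drop 4: Z rot3 at col 3 lands with bottom-row=7; cleared 0 line(s) (total 0); column heights now [0 4 4 9 10 0], max=10
Drop 5: Z rot2 at col 0 lands with bottom-row=4; cleared 0 line(s) (total 0); column heights now [6 6 5 9 10 0], max=10

Answer: 6 6 5 9 10 0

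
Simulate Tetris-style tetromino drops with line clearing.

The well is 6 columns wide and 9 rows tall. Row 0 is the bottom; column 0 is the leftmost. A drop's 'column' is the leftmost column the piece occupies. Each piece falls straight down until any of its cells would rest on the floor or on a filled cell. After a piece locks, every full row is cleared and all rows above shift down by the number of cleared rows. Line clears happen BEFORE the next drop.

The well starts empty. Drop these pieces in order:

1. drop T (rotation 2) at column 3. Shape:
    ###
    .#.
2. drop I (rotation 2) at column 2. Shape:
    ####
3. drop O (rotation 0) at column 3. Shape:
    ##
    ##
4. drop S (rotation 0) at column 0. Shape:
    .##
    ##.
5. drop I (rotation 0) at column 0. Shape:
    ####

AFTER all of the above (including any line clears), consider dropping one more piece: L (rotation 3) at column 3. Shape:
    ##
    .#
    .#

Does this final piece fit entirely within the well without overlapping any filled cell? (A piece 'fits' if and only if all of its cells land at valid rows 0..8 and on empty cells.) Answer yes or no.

Drop 1: T rot2 at col 3 lands with bottom-row=0; cleared 0 line(s) (total 0); column heights now [0 0 0 2 2 2], max=2
Drop 2: I rot2 at col 2 lands with bottom-row=2; cleared 0 line(s) (total 0); column heights now [0 0 3 3 3 3], max=3
Drop 3: O rot0 at col 3 lands with bottom-row=3; cleared 0 line(s) (total 0); column heights now [0 0 3 5 5 3], max=5
Drop 4: S rot0 at col 0 lands with bottom-row=2; cleared 1 line(s) (total 1); column heights now [0 3 3 4 4 2], max=4
Drop 5: I rot0 at col 0 lands with bottom-row=4; cleared 0 line(s) (total 1); column heights now [5 5 5 5 4 2], max=5
Test piece L rot3 at col 3 (width 2): heights before test = [5 5 5 5 4 2]; fits = True

Answer: yes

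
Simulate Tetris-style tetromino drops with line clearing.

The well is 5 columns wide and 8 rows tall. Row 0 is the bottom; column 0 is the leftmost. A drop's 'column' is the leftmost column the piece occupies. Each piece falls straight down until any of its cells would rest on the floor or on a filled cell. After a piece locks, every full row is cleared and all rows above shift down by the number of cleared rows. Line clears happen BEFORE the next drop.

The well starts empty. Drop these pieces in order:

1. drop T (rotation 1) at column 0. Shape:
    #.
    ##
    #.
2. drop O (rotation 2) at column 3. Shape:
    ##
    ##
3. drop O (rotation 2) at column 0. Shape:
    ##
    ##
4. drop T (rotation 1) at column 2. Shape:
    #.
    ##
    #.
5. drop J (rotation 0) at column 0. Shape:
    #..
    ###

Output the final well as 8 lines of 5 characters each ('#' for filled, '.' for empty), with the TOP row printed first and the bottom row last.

Drop 1: T rot1 at col 0 lands with bottom-row=0; cleared 0 line(s) (total 0); column heights now [3 2 0 0 0], max=3
Drop 2: O rot2 at col 3 lands with bottom-row=0; cleared 0 line(s) (total 0); column heights now [3 2 0 2 2], max=3
Drop 3: O rot2 at col 0 lands with bottom-row=3; cleared 0 line(s) (total 0); column heights now [5 5 0 2 2], max=5
Drop 4: T rot1 at col 2 lands with bottom-row=1; cleared 1 line(s) (total 1); column heights now [4 4 3 2 1], max=4
Drop 5: J rot0 at col 0 lands with bottom-row=4; cleared 0 line(s) (total 1); column heights now [6 5 5 2 1], max=6

Answer: .....
.....
#....
###..
##...
###..
#.##.
#..##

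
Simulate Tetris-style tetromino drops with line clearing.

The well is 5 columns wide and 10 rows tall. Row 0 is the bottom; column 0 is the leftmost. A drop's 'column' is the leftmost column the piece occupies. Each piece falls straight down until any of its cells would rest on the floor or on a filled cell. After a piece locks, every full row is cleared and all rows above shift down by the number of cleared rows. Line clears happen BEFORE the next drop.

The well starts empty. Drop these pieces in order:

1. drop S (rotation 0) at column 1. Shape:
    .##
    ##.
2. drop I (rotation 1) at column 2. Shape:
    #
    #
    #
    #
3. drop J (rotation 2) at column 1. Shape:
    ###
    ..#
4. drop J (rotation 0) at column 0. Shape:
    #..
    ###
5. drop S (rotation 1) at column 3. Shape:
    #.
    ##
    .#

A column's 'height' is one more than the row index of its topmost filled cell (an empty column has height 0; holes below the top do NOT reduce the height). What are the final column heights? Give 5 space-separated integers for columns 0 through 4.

Answer: 8 7 7 8 7

Derivation:
Drop 1: S rot0 at col 1 lands with bottom-row=0; cleared 0 line(s) (total 0); column heights now [0 1 2 2 0], max=2
Drop 2: I rot1 at col 2 lands with bottom-row=2; cleared 0 line(s) (total 0); column heights now [0 1 6 2 0], max=6
Drop 3: J rot2 at col 1 lands with bottom-row=5; cleared 0 line(s) (total 0); column heights now [0 7 7 7 0], max=7
Drop 4: J rot0 at col 0 lands with bottom-row=7; cleared 0 line(s) (total 0); column heights now [9 8 8 7 0], max=9
Drop 5: S rot1 at col 3 lands with bottom-row=6; cleared 1 line(s) (total 1); column heights now [8 7 7 8 7], max=8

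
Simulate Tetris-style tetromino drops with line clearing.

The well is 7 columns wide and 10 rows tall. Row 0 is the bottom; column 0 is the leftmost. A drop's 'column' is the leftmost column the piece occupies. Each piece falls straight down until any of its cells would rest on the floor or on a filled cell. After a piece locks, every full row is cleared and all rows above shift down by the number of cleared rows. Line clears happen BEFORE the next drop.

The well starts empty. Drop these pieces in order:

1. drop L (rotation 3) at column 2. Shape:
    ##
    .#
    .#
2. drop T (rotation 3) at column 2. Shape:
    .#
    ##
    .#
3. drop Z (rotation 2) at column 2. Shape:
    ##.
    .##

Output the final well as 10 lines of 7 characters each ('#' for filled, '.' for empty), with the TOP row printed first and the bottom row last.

Drop 1: L rot3 at col 2 lands with bottom-row=0; cleared 0 line(s) (total 0); column heights now [0 0 3 3 0 0 0], max=3
Drop 2: T rot3 at col 2 lands with bottom-row=3; cleared 0 line(s) (total 0); column heights now [0 0 5 6 0 0 0], max=6
Drop 3: Z rot2 at col 2 lands with bottom-row=6; cleared 0 line(s) (total 0); column heights now [0 0 8 8 7 0 0], max=8

Answer: .......
.......
..##...
...##..
...#...
..##...
...#...
..##...
...#...
...#...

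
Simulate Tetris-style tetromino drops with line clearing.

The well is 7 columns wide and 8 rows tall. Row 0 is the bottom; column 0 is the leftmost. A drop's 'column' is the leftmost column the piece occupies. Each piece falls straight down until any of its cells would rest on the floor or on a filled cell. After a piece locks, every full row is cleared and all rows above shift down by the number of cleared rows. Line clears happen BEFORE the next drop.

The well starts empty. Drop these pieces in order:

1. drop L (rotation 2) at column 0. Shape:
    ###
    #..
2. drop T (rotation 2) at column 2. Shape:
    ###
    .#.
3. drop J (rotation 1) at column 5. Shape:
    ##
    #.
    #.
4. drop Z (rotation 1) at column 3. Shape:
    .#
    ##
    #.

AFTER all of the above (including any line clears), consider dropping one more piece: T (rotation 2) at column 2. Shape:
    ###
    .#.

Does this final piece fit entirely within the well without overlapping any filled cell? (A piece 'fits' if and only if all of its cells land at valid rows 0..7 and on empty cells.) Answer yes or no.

Drop 1: L rot2 at col 0 lands with bottom-row=0; cleared 0 line(s) (total 0); column heights now [2 2 2 0 0 0 0], max=2
Drop 2: T rot2 at col 2 lands with bottom-row=1; cleared 0 line(s) (total 0); column heights now [2 2 3 3 3 0 0], max=3
Drop 3: J rot1 at col 5 lands with bottom-row=0; cleared 0 line(s) (total 0); column heights now [2 2 3 3 3 3 3], max=3
Drop 4: Z rot1 at col 3 lands with bottom-row=3; cleared 0 line(s) (total 0); column heights now [2 2 3 5 6 3 3], max=6
Test piece T rot2 at col 2 (width 3): heights before test = [2 2 3 5 6 3 3]; fits = True

Answer: yes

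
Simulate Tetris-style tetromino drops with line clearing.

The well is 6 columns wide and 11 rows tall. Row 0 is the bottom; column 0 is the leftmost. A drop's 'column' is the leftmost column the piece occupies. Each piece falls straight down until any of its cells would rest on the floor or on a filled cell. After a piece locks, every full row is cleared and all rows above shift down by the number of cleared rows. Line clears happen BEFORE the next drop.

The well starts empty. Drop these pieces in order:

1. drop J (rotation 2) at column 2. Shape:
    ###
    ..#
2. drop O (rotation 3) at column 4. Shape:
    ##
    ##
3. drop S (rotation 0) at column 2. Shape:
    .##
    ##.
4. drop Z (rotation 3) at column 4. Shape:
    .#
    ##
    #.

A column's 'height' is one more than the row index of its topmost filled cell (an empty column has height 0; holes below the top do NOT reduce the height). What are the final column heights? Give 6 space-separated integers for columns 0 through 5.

Drop 1: J rot2 at col 2 lands with bottom-row=0; cleared 0 line(s) (total 0); column heights now [0 0 2 2 2 0], max=2
Drop 2: O rot3 at col 4 lands with bottom-row=2; cleared 0 line(s) (total 0); column heights now [0 0 2 2 4 4], max=4
Drop 3: S rot0 at col 2 lands with bottom-row=3; cleared 0 line(s) (total 0); column heights now [0 0 4 5 5 4], max=5
Drop 4: Z rot3 at col 4 lands with bottom-row=5; cleared 0 line(s) (total 0); column heights now [0 0 4 5 7 8], max=8

Answer: 0 0 4 5 7 8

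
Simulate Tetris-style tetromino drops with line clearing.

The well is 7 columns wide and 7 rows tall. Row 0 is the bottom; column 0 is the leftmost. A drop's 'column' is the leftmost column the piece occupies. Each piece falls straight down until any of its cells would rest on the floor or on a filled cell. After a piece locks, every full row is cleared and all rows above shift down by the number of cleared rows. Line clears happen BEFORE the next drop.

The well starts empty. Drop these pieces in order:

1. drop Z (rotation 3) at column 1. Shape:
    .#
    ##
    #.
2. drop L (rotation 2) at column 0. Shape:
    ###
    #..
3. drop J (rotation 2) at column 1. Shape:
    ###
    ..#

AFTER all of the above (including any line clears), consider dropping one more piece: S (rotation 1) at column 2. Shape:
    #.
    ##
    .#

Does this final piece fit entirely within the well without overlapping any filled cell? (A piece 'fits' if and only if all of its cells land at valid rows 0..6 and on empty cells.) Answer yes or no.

Answer: no

Derivation:
Drop 1: Z rot3 at col 1 lands with bottom-row=0; cleared 0 line(s) (total 0); column heights now [0 2 3 0 0 0 0], max=3
Drop 2: L rot2 at col 0 lands with bottom-row=2; cleared 0 line(s) (total 0); column heights now [4 4 4 0 0 0 0], max=4
Drop 3: J rot2 at col 1 lands with bottom-row=3; cleared 0 line(s) (total 0); column heights now [4 5 5 5 0 0 0], max=5
Test piece S rot1 at col 2 (width 2): heights before test = [4 5 5 5 0 0 0]; fits = False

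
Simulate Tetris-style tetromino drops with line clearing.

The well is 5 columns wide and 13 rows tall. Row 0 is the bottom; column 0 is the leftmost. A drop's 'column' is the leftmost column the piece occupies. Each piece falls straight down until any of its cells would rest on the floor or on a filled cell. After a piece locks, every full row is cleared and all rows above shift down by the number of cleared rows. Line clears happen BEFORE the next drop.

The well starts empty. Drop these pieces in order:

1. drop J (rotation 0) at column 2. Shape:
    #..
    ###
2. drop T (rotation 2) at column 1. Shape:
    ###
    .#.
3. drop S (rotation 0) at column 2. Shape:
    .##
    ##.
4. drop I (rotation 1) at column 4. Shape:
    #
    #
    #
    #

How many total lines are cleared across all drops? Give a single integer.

Drop 1: J rot0 at col 2 lands with bottom-row=0; cleared 0 line(s) (total 0); column heights now [0 0 2 1 1], max=2
Drop 2: T rot2 at col 1 lands with bottom-row=2; cleared 0 line(s) (total 0); column heights now [0 4 4 4 1], max=4
Drop 3: S rot0 at col 2 lands with bottom-row=4; cleared 0 line(s) (total 0); column heights now [0 4 5 6 6], max=6
Drop 4: I rot1 at col 4 lands with bottom-row=6; cleared 0 line(s) (total 0); column heights now [0 4 5 6 10], max=10

Answer: 0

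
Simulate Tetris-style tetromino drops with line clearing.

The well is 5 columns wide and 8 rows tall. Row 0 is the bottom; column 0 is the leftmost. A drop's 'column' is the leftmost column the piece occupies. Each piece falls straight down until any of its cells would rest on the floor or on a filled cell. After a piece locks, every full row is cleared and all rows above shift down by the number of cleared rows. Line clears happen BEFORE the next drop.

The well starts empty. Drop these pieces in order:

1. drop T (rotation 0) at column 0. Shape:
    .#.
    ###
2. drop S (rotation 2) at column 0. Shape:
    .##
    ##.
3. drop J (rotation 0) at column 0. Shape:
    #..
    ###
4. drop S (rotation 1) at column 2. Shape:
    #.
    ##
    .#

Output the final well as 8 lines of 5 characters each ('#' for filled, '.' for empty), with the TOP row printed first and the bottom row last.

Answer: .....
..#..
#.##.
####.
.##..
##...
.#...
###..

Derivation:
Drop 1: T rot0 at col 0 lands with bottom-row=0; cleared 0 line(s) (total 0); column heights now [1 2 1 0 0], max=2
Drop 2: S rot2 at col 0 lands with bottom-row=2; cleared 0 line(s) (total 0); column heights now [3 4 4 0 0], max=4
Drop 3: J rot0 at col 0 lands with bottom-row=4; cleared 0 line(s) (total 0); column heights now [6 5 5 0 0], max=6
Drop 4: S rot1 at col 2 lands with bottom-row=4; cleared 0 line(s) (total 0); column heights now [6 5 7 6 0], max=7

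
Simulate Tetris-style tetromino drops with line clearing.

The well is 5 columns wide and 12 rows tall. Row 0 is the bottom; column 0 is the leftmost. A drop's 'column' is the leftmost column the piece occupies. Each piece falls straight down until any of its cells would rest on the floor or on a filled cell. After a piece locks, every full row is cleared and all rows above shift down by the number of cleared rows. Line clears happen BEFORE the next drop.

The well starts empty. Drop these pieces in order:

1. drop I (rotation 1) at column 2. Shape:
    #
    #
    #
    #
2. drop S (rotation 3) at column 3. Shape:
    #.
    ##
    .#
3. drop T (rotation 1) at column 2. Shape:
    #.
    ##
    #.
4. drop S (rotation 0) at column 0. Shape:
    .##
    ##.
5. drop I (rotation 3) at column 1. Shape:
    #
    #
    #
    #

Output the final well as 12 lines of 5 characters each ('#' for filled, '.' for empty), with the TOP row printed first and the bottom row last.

Drop 1: I rot1 at col 2 lands with bottom-row=0; cleared 0 line(s) (total 0); column heights now [0 0 4 0 0], max=4
Drop 2: S rot3 at col 3 lands with bottom-row=0; cleared 0 line(s) (total 0); column heights now [0 0 4 3 2], max=4
Drop 3: T rot1 at col 2 lands with bottom-row=4; cleared 0 line(s) (total 0); column heights now [0 0 7 6 2], max=7
Drop 4: S rot0 at col 0 lands with bottom-row=6; cleared 0 line(s) (total 0); column heights now [7 8 8 6 2], max=8
Drop 5: I rot3 at col 1 lands with bottom-row=8; cleared 0 line(s) (total 0); column heights now [7 12 8 6 2], max=12

Answer: .#...
.#...
.#...
.#...
.##..
###..
..##.
..#..
..#..
..##.
..###
..#.#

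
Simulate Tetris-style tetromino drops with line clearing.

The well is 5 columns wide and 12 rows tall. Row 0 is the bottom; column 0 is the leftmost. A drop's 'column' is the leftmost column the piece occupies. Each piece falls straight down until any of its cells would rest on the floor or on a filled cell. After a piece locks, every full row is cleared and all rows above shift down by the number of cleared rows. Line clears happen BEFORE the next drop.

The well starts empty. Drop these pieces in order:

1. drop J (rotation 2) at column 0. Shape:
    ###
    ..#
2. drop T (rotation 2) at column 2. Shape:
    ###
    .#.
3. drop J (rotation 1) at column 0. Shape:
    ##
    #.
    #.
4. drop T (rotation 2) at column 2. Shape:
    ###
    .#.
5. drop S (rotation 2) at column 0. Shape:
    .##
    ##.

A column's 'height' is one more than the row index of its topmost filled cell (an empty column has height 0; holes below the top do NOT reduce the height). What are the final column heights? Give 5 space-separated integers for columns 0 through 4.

Drop 1: J rot2 at col 0 lands with bottom-row=0; cleared 0 line(s) (total 0); column heights now [2 2 2 0 0], max=2
Drop 2: T rot2 at col 2 lands with bottom-row=1; cleared 0 line(s) (total 0); column heights now [2 2 3 3 3], max=3
Drop 3: J rot1 at col 0 lands with bottom-row=2; cleared 0 line(s) (total 0); column heights now [5 5 3 3 3], max=5
Drop 4: T rot2 at col 2 lands with bottom-row=3; cleared 1 line(s) (total 1); column heights now [4 2 3 4 3], max=4
Drop 5: S rot2 at col 0 lands with bottom-row=4; cleared 0 line(s) (total 1); column heights now [5 6 6 4 3], max=6

Answer: 5 6 6 4 3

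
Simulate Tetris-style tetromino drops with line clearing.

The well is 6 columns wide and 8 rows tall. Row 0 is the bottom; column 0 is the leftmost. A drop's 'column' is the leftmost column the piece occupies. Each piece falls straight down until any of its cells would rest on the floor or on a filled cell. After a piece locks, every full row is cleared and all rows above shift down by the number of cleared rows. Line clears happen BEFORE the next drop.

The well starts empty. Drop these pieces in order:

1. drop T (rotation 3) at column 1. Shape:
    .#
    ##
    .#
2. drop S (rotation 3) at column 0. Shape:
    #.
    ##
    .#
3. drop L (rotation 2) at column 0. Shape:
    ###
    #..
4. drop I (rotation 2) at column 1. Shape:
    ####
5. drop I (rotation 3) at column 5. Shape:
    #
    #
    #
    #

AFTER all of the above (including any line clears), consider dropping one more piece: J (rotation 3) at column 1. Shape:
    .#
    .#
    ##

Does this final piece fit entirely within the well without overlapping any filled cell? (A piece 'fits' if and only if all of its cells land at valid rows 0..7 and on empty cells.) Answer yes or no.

Drop 1: T rot3 at col 1 lands with bottom-row=0; cleared 0 line(s) (total 0); column heights now [0 2 3 0 0 0], max=3
Drop 2: S rot3 at col 0 lands with bottom-row=2; cleared 0 line(s) (total 0); column heights now [5 4 3 0 0 0], max=5
Drop 3: L rot2 at col 0 lands with bottom-row=5; cleared 0 line(s) (total 0); column heights now [7 7 7 0 0 0], max=7
Drop 4: I rot2 at col 1 lands with bottom-row=7; cleared 0 line(s) (total 0); column heights now [7 8 8 8 8 0], max=8
Drop 5: I rot3 at col 5 lands with bottom-row=0; cleared 0 line(s) (total 0); column heights now [7 8 8 8 8 4], max=8
Test piece J rot3 at col 1 (width 2): heights before test = [7 8 8 8 8 4]; fits = False

Answer: no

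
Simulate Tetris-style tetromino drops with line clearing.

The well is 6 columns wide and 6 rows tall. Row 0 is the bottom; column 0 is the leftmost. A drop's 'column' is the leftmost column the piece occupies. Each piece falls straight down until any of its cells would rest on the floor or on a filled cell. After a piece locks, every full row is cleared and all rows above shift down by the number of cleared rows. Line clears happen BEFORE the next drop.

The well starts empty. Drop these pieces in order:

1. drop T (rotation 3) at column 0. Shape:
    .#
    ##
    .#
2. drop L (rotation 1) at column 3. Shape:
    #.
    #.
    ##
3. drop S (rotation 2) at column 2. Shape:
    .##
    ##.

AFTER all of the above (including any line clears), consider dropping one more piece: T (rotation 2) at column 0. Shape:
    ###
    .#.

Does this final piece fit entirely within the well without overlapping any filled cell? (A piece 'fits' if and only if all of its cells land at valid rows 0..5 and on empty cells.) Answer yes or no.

Drop 1: T rot3 at col 0 lands with bottom-row=0; cleared 0 line(s) (total 0); column heights now [2 3 0 0 0 0], max=3
Drop 2: L rot1 at col 3 lands with bottom-row=0; cleared 0 line(s) (total 0); column heights now [2 3 0 3 1 0], max=3
Drop 3: S rot2 at col 2 lands with bottom-row=3; cleared 0 line(s) (total 0); column heights now [2 3 4 5 5 0], max=5
Test piece T rot2 at col 0 (width 3): heights before test = [2 3 4 5 5 0]; fits = True

Answer: yes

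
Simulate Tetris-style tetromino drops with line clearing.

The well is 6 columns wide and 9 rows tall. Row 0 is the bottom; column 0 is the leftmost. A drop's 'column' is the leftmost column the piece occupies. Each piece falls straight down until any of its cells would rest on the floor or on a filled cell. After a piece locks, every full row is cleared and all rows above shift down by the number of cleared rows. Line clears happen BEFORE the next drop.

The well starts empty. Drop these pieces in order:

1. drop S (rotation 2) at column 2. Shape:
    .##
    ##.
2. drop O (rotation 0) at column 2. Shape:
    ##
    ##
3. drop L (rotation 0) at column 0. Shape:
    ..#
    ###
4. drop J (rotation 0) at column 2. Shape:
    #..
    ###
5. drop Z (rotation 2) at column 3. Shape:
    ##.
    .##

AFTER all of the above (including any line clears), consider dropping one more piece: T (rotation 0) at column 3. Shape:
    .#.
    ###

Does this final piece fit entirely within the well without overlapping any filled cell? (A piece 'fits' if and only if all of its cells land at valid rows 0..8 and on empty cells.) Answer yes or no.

Answer: no

Derivation:
Drop 1: S rot2 at col 2 lands with bottom-row=0; cleared 0 line(s) (total 0); column heights now [0 0 1 2 2 0], max=2
Drop 2: O rot0 at col 2 lands with bottom-row=2; cleared 0 line(s) (total 0); column heights now [0 0 4 4 2 0], max=4
Drop 3: L rot0 at col 0 lands with bottom-row=4; cleared 0 line(s) (total 0); column heights now [5 5 6 4 2 0], max=6
Drop 4: J rot0 at col 2 lands with bottom-row=6; cleared 0 line(s) (total 0); column heights now [5 5 8 7 7 0], max=8
Drop 5: Z rot2 at col 3 lands with bottom-row=7; cleared 0 line(s) (total 0); column heights now [5 5 8 9 9 8], max=9
Test piece T rot0 at col 3 (width 3): heights before test = [5 5 8 9 9 8]; fits = False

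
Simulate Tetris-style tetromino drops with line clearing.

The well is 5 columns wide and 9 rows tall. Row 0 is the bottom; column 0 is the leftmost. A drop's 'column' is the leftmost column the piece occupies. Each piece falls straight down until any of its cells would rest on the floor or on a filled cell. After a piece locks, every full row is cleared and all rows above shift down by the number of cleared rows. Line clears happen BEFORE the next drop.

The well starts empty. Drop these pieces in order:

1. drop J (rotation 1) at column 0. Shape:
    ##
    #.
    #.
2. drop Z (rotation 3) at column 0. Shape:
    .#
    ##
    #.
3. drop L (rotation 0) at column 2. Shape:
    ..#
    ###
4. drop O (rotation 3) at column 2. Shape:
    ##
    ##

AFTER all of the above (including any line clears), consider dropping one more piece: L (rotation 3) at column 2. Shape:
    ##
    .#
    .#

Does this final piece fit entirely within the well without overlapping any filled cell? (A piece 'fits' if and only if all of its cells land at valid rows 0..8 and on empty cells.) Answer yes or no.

Answer: yes

Derivation:
Drop 1: J rot1 at col 0 lands with bottom-row=0; cleared 0 line(s) (total 0); column heights now [3 3 0 0 0], max=3
Drop 2: Z rot3 at col 0 lands with bottom-row=3; cleared 0 line(s) (total 0); column heights now [5 6 0 0 0], max=6
Drop 3: L rot0 at col 2 lands with bottom-row=0; cleared 0 line(s) (total 0); column heights now [5 6 1 1 2], max=6
Drop 4: O rot3 at col 2 lands with bottom-row=1; cleared 0 line(s) (total 0); column heights now [5 6 3 3 2], max=6
Test piece L rot3 at col 2 (width 2): heights before test = [5 6 3 3 2]; fits = True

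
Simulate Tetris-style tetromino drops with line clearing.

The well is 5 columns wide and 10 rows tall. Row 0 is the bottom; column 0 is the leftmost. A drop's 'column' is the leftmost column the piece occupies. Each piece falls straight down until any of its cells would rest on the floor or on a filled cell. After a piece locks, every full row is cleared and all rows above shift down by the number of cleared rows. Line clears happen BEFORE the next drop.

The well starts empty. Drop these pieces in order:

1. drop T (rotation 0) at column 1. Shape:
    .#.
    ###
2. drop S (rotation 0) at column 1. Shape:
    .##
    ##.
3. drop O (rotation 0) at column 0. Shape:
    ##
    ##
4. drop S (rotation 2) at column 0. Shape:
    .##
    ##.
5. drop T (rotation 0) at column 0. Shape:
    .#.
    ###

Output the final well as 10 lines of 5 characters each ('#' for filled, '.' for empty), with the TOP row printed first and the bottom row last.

Answer: .....
.#...
###..
.##..
##...
##...
####.
.##..
..#..
.###.

Derivation:
Drop 1: T rot0 at col 1 lands with bottom-row=0; cleared 0 line(s) (total 0); column heights now [0 1 2 1 0], max=2
Drop 2: S rot0 at col 1 lands with bottom-row=2; cleared 0 line(s) (total 0); column heights now [0 3 4 4 0], max=4
Drop 3: O rot0 at col 0 lands with bottom-row=3; cleared 0 line(s) (total 0); column heights now [5 5 4 4 0], max=5
Drop 4: S rot2 at col 0 lands with bottom-row=5; cleared 0 line(s) (total 0); column heights now [6 7 7 4 0], max=7
Drop 5: T rot0 at col 0 lands with bottom-row=7; cleared 0 line(s) (total 0); column heights now [8 9 8 4 0], max=9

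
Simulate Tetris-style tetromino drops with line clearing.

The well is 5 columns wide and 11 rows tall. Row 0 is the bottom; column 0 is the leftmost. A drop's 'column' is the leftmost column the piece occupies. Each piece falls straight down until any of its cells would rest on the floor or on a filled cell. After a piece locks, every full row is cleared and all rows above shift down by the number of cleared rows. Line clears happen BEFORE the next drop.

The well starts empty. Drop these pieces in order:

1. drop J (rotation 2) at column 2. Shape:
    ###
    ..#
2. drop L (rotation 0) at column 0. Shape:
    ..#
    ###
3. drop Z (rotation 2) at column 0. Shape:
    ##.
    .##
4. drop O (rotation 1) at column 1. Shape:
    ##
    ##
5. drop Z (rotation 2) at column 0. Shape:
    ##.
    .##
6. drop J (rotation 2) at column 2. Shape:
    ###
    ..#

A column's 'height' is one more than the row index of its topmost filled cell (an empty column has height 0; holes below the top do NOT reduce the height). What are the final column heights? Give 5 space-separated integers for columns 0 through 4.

Drop 1: J rot2 at col 2 lands with bottom-row=0; cleared 0 line(s) (total 0); column heights now [0 0 2 2 2], max=2
Drop 2: L rot0 at col 0 lands with bottom-row=2; cleared 0 line(s) (total 0); column heights now [3 3 4 2 2], max=4
Drop 3: Z rot2 at col 0 lands with bottom-row=4; cleared 0 line(s) (total 0); column heights now [6 6 5 2 2], max=6
Drop 4: O rot1 at col 1 lands with bottom-row=6; cleared 0 line(s) (total 0); column heights now [6 8 8 2 2], max=8
Drop 5: Z rot2 at col 0 lands with bottom-row=8; cleared 0 line(s) (total 0); column heights now [10 10 9 2 2], max=10
Drop 6: J rot2 at col 2 lands with bottom-row=8; cleared 1 line(s) (total 1); column heights now [6 9 9 2 9], max=9

Answer: 6 9 9 2 9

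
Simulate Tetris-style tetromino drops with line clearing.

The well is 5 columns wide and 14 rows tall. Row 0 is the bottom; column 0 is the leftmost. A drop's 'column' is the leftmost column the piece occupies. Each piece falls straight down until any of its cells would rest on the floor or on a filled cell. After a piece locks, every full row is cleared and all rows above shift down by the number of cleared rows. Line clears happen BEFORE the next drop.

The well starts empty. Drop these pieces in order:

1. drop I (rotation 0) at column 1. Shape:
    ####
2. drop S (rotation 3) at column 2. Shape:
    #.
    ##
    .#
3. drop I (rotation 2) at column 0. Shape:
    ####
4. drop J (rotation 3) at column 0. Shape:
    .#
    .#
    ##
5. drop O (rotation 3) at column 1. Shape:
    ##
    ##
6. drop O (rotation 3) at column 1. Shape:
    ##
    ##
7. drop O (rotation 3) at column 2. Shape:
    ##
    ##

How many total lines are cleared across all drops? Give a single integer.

Answer: 0

Derivation:
Drop 1: I rot0 at col 1 lands with bottom-row=0; cleared 0 line(s) (total 0); column heights now [0 1 1 1 1], max=1
Drop 2: S rot3 at col 2 lands with bottom-row=1; cleared 0 line(s) (total 0); column heights now [0 1 4 3 1], max=4
Drop 3: I rot2 at col 0 lands with bottom-row=4; cleared 0 line(s) (total 0); column heights now [5 5 5 5 1], max=5
Drop 4: J rot3 at col 0 lands with bottom-row=5; cleared 0 line(s) (total 0); column heights now [6 8 5 5 1], max=8
Drop 5: O rot3 at col 1 lands with bottom-row=8; cleared 0 line(s) (total 0); column heights now [6 10 10 5 1], max=10
Drop 6: O rot3 at col 1 lands with bottom-row=10; cleared 0 line(s) (total 0); column heights now [6 12 12 5 1], max=12
Drop 7: O rot3 at col 2 lands with bottom-row=12; cleared 0 line(s) (total 0); column heights now [6 12 14 14 1], max=14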